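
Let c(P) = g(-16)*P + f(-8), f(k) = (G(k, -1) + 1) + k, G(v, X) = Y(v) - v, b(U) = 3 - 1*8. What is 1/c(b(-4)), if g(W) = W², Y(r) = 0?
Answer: -1/1279 ≈ -0.00078186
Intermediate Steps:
b(U) = -5 (b(U) = 3 - 8 = -5)
G(v, X) = -v (G(v, X) = 0 - v = -v)
f(k) = 1 (f(k) = (-k + 1) + k = (1 - k) + k = 1)
c(P) = 1 + 256*P (c(P) = (-16)²*P + 1 = 256*P + 1 = 1 + 256*P)
1/c(b(-4)) = 1/(1 + 256*(-5)) = 1/(1 - 1280) = 1/(-1279) = -1/1279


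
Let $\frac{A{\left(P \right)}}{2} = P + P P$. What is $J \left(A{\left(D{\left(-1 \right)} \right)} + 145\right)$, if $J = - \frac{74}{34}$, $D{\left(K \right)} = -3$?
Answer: $- \frac{5809}{17} \approx -341.71$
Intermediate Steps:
$J = - \frac{37}{17}$ ($J = \left(-74\right) \frac{1}{34} = - \frac{37}{17} \approx -2.1765$)
$A{\left(P \right)} = 2 P + 2 P^{2}$ ($A{\left(P \right)} = 2 \left(P + P P\right) = 2 \left(P + P^{2}\right) = 2 P + 2 P^{2}$)
$J \left(A{\left(D{\left(-1 \right)} \right)} + 145\right) = - \frac{37 \left(2 \left(-3\right) \left(1 - 3\right) + 145\right)}{17} = - \frac{37 \left(2 \left(-3\right) \left(-2\right) + 145\right)}{17} = - \frac{37 \left(12 + 145\right)}{17} = \left(- \frac{37}{17}\right) 157 = - \frac{5809}{17}$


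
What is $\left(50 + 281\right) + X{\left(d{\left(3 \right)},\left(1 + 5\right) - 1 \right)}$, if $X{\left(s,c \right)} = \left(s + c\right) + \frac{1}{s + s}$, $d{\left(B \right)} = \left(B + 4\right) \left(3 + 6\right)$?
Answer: $\frac{50275}{126} \approx 399.01$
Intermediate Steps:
$d{\left(B \right)} = 36 + 9 B$ ($d{\left(B \right)} = \left(4 + B\right) 9 = 36 + 9 B$)
$X{\left(s,c \right)} = c + s + \frac{1}{2 s}$ ($X{\left(s,c \right)} = \left(c + s\right) + \frac{1}{2 s} = c + s + \frac{1}{2 s}$)
$\left(50 + 281\right) + X{\left(d{\left(3 \right)},\left(1 + 5\right) - 1 \right)} = \left(50 + 281\right) + \left(\left(\left(1 + 5\right) - 1\right) + \left(36 + 9 \cdot 3\right) + \frac{1}{2 \left(36 + 9 \cdot 3\right)}\right) = 331 + \left(\left(6 - 1\right) + \left(36 + 27\right) + \frac{1}{2 \left(36 + 27\right)}\right) = 331 + \left(5 + 63 + \frac{1}{2 \cdot 63}\right) = 331 + \left(5 + 63 + \frac{1}{2} \cdot \frac{1}{63}\right) = 331 + \left(5 + 63 + \frac{1}{126}\right) = 331 + \frac{8569}{126} = \frac{50275}{126}$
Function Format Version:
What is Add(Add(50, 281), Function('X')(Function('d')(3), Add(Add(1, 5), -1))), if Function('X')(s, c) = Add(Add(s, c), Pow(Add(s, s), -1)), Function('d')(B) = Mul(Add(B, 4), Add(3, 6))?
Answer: Rational(50275, 126) ≈ 399.01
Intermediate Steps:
Function('d')(B) = Add(36, Mul(9, B)) (Function('d')(B) = Mul(Add(4, B), 9) = Add(36, Mul(9, B)))
Function('X')(s, c) = Add(c, s, Mul(Rational(1, 2), Pow(s, -1))) (Function('X')(s, c) = Add(Add(c, s), Pow(Mul(2, s), -1)) = Add(Add(c, s), Mul(Rational(1, 2), Pow(s, -1))) = Add(c, s, Mul(Rational(1, 2), Pow(s, -1))))
Add(Add(50, 281), Function('X')(Function('d')(3), Add(Add(1, 5), -1))) = Add(Add(50, 281), Add(Add(Add(1, 5), -1), Add(36, Mul(9, 3)), Mul(Rational(1, 2), Pow(Add(36, Mul(9, 3)), -1)))) = Add(331, Add(Add(6, -1), Add(36, 27), Mul(Rational(1, 2), Pow(Add(36, 27), -1)))) = Add(331, Add(5, 63, Mul(Rational(1, 2), Pow(63, -1)))) = Add(331, Add(5, 63, Mul(Rational(1, 2), Rational(1, 63)))) = Add(331, Add(5, 63, Rational(1, 126))) = Add(331, Rational(8569, 126)) = Rational(50275, 126)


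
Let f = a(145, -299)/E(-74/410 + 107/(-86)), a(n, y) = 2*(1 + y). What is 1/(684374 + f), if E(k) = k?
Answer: 25117/17199929238 ≈ 1.4603e-6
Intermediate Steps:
a(n, y) = 2 + 2*y
f = 10507480/25117 (f = (2 + 2*(-299))/(-74/410 + 107/(-86)) = (2 - 598)/(-74*1/410 + 107*(-1/86)) = -596/(-37/205 - 107/86) = -596/(-25117/17630) = -596*(-17630/25117) = 10507480/25117 ≈ 418.34)
1/(684374 + f) = 1/(684374 + 10507480/25117) = 1/(17199929238/25117) = 25117/17199929238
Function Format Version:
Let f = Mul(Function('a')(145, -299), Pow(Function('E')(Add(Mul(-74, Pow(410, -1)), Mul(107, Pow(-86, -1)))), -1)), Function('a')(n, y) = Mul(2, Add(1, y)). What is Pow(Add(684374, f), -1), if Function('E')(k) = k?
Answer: Rational(25117, 17199929238) ≈ 1.4603e-6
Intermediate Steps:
Function('a')(n, y) = Add(2, Mul(2, y))
f = Rational(10507480, 25117) (f = Mul(Add(2, Mul(2, -299)), Pow(Add(Mul(-74, Pow(410, -1)), Mul(107, Pow(-86, -1))), -1)) = Mul(Add(2, -598), Pow(Add(Mul(-74, Rational(1, 410)), Mul(107, Rational(-1, 86))), -1)) = Mul(-596, Pow(Add(Rational(-37, 205), Rational(-107, 86)), -1)) = Mul(-596, Pow(Rational(-25117, 17630), -1)) = Mul(-596, Rational(-17630, 25117)) = Rational(10507480, 25117) ≈ 418.34)
Pow(Add(684374, f), -1) = Pow(Add(684374, Rational(10507480, 25117)), -1) = Pow(Rational(17199929238, 25117), -1) = Rational(25117, 17199929238)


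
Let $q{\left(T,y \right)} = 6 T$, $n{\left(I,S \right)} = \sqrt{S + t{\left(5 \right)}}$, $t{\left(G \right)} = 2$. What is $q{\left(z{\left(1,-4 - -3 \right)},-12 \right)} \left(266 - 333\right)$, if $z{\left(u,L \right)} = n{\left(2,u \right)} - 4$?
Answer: $1608 - 402 \sqrt{3} \approx 911.72$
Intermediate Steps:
$n{\left(I,S \right)} = \sqrt{2 + S}$ ($n{\left(I,S \right)} = \sqrt{S + 2} = \sqrt{2 + S}$)
$z{\left(u,L \right)} = -4 + \sqrt{2 + u}$ ($z{\left(u,L \right)} = \sqrt{2 + u} - 4 = -4 + \sqrt{2 + u}$)
$q{\left(z{\left(1,-4 - -3 \right)},-12 \right)} \left(266 - 333\right) = 6 \left(-4 + \sqrt{2 + 1}\right) \left(266 - 333\right) = 6 \left(-4 + \sqrt{3}\right) \left(-67\right) = \left(-24 + 6 \sqrt{3}\right) \left(-67\right) = 1608 - 402 \sqrt{3}$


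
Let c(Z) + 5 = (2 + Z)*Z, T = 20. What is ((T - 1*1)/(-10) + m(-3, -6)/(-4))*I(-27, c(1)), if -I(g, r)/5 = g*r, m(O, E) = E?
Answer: 108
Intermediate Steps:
c(Z) = -5 + Z*(2 + Z) (c(Z) = -5 + (2 + Z)*Z = -5 + Z*(2 + Z))
I(g, r) = -5*g*r
((T - 1*1)/(-10) + m(-3, -6)/(-4))*I(-27, c(1)) = ((20 - 1*1)/(-10) - 6/(-4))*(-5*(-27)*(-5 + 1**2 + 2*1)) = ((20 - 1)*(-1/10) - 6*(-1/4))*(-5*(-27)*(-5 + 1 + 2)) = (19*(-1/10) + 3/2)*(-5*(-27)*(-2)) = (-19/10 + 3/2)*(-270) = -2/5*(-270) = 108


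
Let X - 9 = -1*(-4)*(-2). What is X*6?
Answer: 6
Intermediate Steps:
X = 1 (X = 9 - 1*(-4)*(-2) = 9 + 4*(-2) = 9 - 8 = 1)
X*6 = 1*6 = 6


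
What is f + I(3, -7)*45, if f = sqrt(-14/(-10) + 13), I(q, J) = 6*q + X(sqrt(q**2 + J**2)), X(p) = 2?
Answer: 900 + 6*sqrt(10)/5 ≈ 903.79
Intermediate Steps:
I(q, J) = 2 + 6*q (I(q, J) = 6*q + 2 = 2 + 6*q)
f = 6*sqrt(10)/5 (f = sqrt(-14*(-1/10) + 13) = sqrt(7/5 + 13) = sqrt(72/5) = 6*sqrt(10)/5 ≈ 3.7947)
f + I(3, -7)*45 = 6*sqrt(10)/5 + (2 + 6*3)*45 = 6*sqrt(10)/5 + (2 + 18)*45 = 6*sqrt(10)/5 + 20*45 = 6*sqrt(10)/5 + 900 = 900 + 6*sqrt(10)/5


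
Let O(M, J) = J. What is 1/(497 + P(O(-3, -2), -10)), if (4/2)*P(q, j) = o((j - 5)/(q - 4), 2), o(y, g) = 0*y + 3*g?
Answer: 1/500 ≈ 0.0020000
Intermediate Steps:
o(y, g) = 3*g (o(y, g) = 0 + 3*g = 3*g)
P(q, j) = 3 (P(q, j) = (3*2)/2 = (1/2)*6 = 3)
1/(497 + P(O(-3, -2), -10)) = 1/(497 + 3) = 1/500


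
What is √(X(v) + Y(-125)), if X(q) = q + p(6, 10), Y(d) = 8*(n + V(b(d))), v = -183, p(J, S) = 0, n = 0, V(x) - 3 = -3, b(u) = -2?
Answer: I*√183 ≈ 13.528*I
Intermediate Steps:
V(x) = 0 (V(x) = 3 - 3 = 0)
Y(d) = 0 (Y(d) = 8*(0 + 0) = 8*0 = 0)
X(q) = q (X(q) = q + 0 = q)
√(X(v) + Y(-125)) = √(-183 + 0) = √(-183) = I*√183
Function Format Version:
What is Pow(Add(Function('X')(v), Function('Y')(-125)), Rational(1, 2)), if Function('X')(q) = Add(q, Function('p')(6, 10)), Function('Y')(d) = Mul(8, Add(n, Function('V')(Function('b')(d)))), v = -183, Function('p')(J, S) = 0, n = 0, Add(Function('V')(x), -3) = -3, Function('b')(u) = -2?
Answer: Mul(I, Pow(183, Rational(1, 2))) ≈ Mul(13.528, I)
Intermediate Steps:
Function('V')(x) = 0 (Function('V')(x) = Add(3, -3) = 0)
Function('Y')(d) = 0 (Function('Y')(d) = Mul(8, Add(0, 0)) = Mul(8, 0) = 0)
Function('X')(q) = q (Function('X')(q) = Add(q, 0) = q)
Pow(Add(Function('X')(v), Function('Y')(-125)), Rational(1, 2)) = Pow(Add(-183, 0), Rational(1, 2)) = Pow(-183, Rational(1, 2)) = Mul(I, Pow(183, Rational(1, 2)))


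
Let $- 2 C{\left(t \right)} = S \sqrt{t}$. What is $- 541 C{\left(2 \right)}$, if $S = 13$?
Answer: $\frac{7033 \sqrt{2}}{2} \approx 4973.1$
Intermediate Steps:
$C{\left(t \right)} = - \frac{13 \sqrt{t}}{2}$
$- 541 C{\left(2 \right)} = - 541 \left(- \frac{13 \sqrt{2}}{2}\right) = \frac{7033 \sqrt{2}}{2}$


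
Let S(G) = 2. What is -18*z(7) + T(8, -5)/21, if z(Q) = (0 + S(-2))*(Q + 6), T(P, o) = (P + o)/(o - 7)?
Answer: -39313/84 ≈ -468.01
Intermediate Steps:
T(P, o) = (P + o)/(-7 + o)
z(Q) = 12 + 2*Q (z(Q) = (0 + 2)*(Q + 6) = 2*(6 + Q) = 12 + 2*Q)
-18*z(7) + T(8, -5)/21 = -18*(12 + 2*7) + ((8 - 5)/(-7 - 5))/21 = -18*(12 + 14) + (3/(-12))*(1/21) = -18*26 - 1/12*3*(1/21) = -468 - 1/4*1/21 = -468 - 1/84 = -39313/84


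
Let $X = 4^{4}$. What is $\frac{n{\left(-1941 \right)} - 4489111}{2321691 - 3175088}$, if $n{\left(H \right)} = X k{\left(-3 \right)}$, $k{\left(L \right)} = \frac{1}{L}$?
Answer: $\frac{13467589}{2560191} \approx 5.2604$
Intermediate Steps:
$X = 256$
$n{\left(H \right)} = - \frac{256}{3}$ ($n{\left(H \right)} = \frac{256}{-3} = 256 \left(- \frac{1}{3}\right) = - \frac{256}{3}$)
$\frac{n{\left(-1941 \right)} - 4489111}{2321691 - 3175088} = \frac{- \frac{256}{3} - 4489111}{2321691 - 3175088} = - \frac{13467589}{3 \left(-853397\right)} = \left(- \frac{13467589}{3}\right) \left(- \frac{1}{853397}\right) = \frac{13467589}{2560191}$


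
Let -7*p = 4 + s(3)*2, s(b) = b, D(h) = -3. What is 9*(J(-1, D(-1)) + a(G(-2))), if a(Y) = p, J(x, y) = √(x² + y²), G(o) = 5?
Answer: -90/7 + 9*√10 ≈ 15.603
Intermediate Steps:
p = -10/7 (p = -(4 + 3*2)/7 = -(4 + 6)/7 = -⅐*10 = -10/7 ≈ -1.4286)
a(Y) = -10/7
9*(J(-1, D(-1)) + a(G(-2))) = 9*(√((-1)² + (-3)²) - 10/7) = 9*(√(1 + 9) - 10/7) = 9*(√10 - 10/7) = 9*(-10/7 + √10) = -90/7 + 9*√10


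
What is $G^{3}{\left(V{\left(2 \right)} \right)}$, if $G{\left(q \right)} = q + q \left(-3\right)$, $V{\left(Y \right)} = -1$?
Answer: $8$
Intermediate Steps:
$G{\left(q \right)} = - 2 q$ ($G{\left(q \right)} = q - 3 q = - 2 q$)
$G^{3}{\left(V{\left(2 \right)} \right)} = \left(\left(-2\right) \left(-1\right)\right)^{3} = 2^{3} = 8$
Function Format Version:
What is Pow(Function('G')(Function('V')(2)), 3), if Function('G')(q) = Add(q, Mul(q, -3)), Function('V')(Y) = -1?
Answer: 8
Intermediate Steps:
Function('G')(q) = Mul(-2, q) (Function('G')(q) = Add(q, Mul(-3, q)) = Mul(-2, q))
Pow(Function('G')(Function('V')(2)), 3) = Pow(Mul(-2, -1), 3) = Pow(2, 3) = 8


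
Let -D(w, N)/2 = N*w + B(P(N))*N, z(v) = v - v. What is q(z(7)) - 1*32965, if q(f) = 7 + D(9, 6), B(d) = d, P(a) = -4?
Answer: -33018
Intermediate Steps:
z(v) = 0
D(w, N) = 8*N - 2*N*w (D(w, N) = -2*(N*w - 4*N) = -2*(-4*N + N*w) = 8*N - 2*N*w)
q(f) = -53 (q(f) = 7 + 2*6*(4 - 1*9) = 7 + 2*6*(4 - 9) = 7 + 2*6*(-5) = 7 - 60 = -53)
q(z(7)) - 1*32965 = -53 - 1*32965 = -53 - 32965 = -33018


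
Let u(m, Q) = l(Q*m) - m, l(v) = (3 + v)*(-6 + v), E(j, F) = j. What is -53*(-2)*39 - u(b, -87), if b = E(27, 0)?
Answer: -5520669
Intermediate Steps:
b = 27
l(v) = (-6 + v)*(3 + v)
u(m, Q) = -18 - m + Q²*m² - 3*Q*m (u(m, Q) = (-18 + (Q*m)² - 3*Q*m) - m = (-18 + Q²*m² - 3*Q*m) - m = -18 - m + Q²*m² - 3*Q*m)
-53*(-2)*39 - u(b, -87) = -53*(-2)*39 - (-18 - 1*27 + (-87)²*27² - 3*(-87)*27) = 106*39 - (-18 - 27 + 7569*729 + 7047) = 4134 - (-18 - 27 + 5517801 + 7047) = 4134 - 1*5524803 = 4134 - 5524803 = -5520669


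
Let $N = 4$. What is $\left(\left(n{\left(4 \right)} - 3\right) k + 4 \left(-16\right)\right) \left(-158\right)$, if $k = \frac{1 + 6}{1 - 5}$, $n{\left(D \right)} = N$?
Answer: $\frac{20777}{2} \approx 10389.0$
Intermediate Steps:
$n{\left(D \right)} = 4$
$k = - \frac{7}{4}$ ($k = \frac{7}{-4} = 7 \left(- \frac{1}{4}\right) = - \frac{7}{4} \approx -1.75$)
$\left(\left(n{\left(4 \right)} - 3\right) k + 4 \left(-16\right)\right) \left(-158\right) = \left(\left(4 - 3\right) \left(- \frac{7}{4}\right) + 4 \left(-16\right)\right) \left(-158\right) = \left(1 \left(- \frac{7}{4}\right) - 64\right) \left(-158\right) = \left(- \frac{7}{4} - 64\right) \left(-158\right) = \left(- \frac{263}{4}\right) \left(-158\right) = \frac{20777}{2}$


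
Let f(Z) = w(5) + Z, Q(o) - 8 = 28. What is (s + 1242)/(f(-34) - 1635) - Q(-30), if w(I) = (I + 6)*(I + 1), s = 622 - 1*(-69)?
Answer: -59641/1603 ≈ -37.206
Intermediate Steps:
s = 691 (s = 622 + 69 = 691)
w(I) = (1 + I)*(6 + I) (w(I) = (6 + I)*(1 + I) = (1 + I)*(6 + I))
Q(o) = 36 (Q(o) = 8 + 28 = 36)
f(Z) = 66 + Z (f(Z) = (6 + 5² + 7*5) + Z = (6 + 25 + 35) + Z = 66 + Z)
(s + 1242)/(f(-34) - 1635) - Q(-30) = (691 + 1242)/((66 - 34) - 1635) - 1*36 = 1933/(32 - 1635) - 36 = 1933/(-1603) - 36 = 1933*(-1/1603) - 36 = -1933/1603 - 36 = -59641/1603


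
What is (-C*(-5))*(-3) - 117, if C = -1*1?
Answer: -102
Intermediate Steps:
C = -1
(-C*(-5))*(-3) - 117 = (-1*(-1)*(-5))*(-3) - 117 = (1*(-5))*(-3) - 117 = -5*(-3) - 117 = 15 - 117 = -102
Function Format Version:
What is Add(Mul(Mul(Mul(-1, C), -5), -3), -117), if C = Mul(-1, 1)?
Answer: -102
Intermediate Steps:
C = -1
Add(Mul(Mul(Mul(-1, C), -5), -3), -117) = Add(Mul(Mul(Mul(-1, -1), -5), -3), -117) = Add(Mul(Mul(1, -5), -3), -117) = Add(Mul(-5, -3), -117) = Add(15, -117) = -102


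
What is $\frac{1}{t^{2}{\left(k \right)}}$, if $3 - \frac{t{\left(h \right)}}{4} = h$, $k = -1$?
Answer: $\frac{1}{256} \approx 0.0039063$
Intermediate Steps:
$t{\left(h \right)} = 12 - 4 h$
$\frac{1}{t^{2}{\left(k \right)}} = \frac{1}{\left(12 - -4\right)^{2}} = \frac{1}{\left(12 + 4\right)^{2}} = \frac{1}{16^{2}} = \frac{1}{256}$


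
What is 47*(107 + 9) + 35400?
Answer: 40852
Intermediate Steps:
47*(107 + 9) + 35400 = 47*116 + 35400 = 5452 + 35400 = 40852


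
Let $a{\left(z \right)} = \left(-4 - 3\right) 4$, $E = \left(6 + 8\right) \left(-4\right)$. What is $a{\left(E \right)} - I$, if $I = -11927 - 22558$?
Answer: $34457$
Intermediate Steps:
$I = -34485$
$E = -56$ ($E = 14 \left(-4\right) = -56$)
$a{\left(z \right)} = -28$ ($a{\left(z \right)} = \left(-7\right) 4 = -28$)
$a{\left(E \right)} - I = -28 - -34485 = -28 + 34485 = 34457$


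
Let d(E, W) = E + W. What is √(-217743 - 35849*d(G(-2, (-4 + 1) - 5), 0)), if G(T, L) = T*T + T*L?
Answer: I*√934723 ≈ 966.81*I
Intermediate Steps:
G(T, L) = T² + L*T
√(-217743 - 35849*d(G(-2, (-4 + 1) - 5), 0)) = √(-217743 - 35849*(-2*(((-4 + 1) - 5) - 2) + 0)) = √(-217743 - 35849*(-2*((-3 - 5) - 2) + 0)) = √(-217743 - 35849*(-2*(-8 - 2) + 0)) = √(-217743 - 35849*(-2*(-10) + 0)) = √(-217743 - 35849*(20 + 0)) = √(-217743 - 35849*20) = √(-217743 - 716980) = √(-934723) = I*√934723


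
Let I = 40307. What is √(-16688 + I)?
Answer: √23619 ≈ 153.68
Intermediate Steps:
√(-16688 + I) = √(-16688 + 40307) = √23619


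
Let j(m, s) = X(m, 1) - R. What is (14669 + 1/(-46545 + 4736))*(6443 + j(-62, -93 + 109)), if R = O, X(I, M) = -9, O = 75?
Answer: 3899950662980/41809 ≈ 9.3280e+7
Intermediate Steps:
R = 75
j(m, s) = -84 (j(m, s) = -9 - 1*75 = -9 - 75 = -84)
(14669 + 1/(-46545 + 4736))*(6443 + j(-62, -93 + 109)) = (14669 + 1/(-46545 + 4736))*(6443 - 84) = (14669 + 1/(-41809))*6359 = (14669 - 1/41809)*6359 = (613296220/41809)*6359 = 3899950662980/41809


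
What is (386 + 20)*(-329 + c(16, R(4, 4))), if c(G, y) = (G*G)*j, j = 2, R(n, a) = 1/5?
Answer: 74298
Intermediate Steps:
R(n, a) = 1/5
c(G, y) = 2*G**2 (c(G, y) = (G*G)*2 = G**2*2 = 2*G**2)
(386 + 20)*(-329 + c(16, R(4, 4))) = (386 + 20)*(-329 + 2*16**2) = 406*(-329 + 2*256) = 406*(-329 + 512) = 406*183 = 74298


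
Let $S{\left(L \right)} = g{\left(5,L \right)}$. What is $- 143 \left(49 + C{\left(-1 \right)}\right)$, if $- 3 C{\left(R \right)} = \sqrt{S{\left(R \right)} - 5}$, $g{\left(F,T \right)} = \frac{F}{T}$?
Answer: $-7007 + \frac{143 i \sqrt{10}}{3} \approx -7007.0 + 150.74 i$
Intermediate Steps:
$S{\left(L \right)} = \frac{5}{L}$
$C{\left(R \right)} = - \frac{\sqrt{-5 + \frac{5}{R}}}{3}$ ($C{\left(R \right)} = - \frac{\sqrt{\frac{5}{R} - 5}}{3} = - \frac{\sqrt{-5 + \frac{5}{R}}}{3}$)
$- 143 \left(49 + C{\left(-1 \right)}\right) = - 143 \left(49 - \frac{\sqrt{5} \sqrt{- \frac{-1 - 1}{-1}}}{3}\right) = - 143 \left(49 - \frac{\sqrt{5} \sqrt{\left(-1\right) \left(-1\right) \left(-2\right)}}{3}\right) = - 143 \left(49 - \frac{\sqrt{5} \sqrt{-2}}{3}\right) = - 143 \left(49 - \frac{\sqrt{5} i \sqrt{2}}{3}\right) = - 143 \left(49 - \frac{i \sqrt{10}}{3}\right) = -7007 + \frac{143 i \sqrt{10}}{3}$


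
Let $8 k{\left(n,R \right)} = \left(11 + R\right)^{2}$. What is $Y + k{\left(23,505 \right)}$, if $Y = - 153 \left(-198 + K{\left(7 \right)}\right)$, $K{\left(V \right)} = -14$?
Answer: $65718$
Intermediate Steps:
$k{\left(n,R \right)} = \frac{\left(11 + R\right)^{2}}{8}$
$Y = 32436$ ($Y = - 153 \left(-198 - 14\right) = \left(-153\right) \left(-212\right) = 32436$)
$Y + k{\left(23,505 \right)} = 32436 + \frac{\left(11 + 505\right)^{2}}{8} = 32436 + \frac{516^{2}}{8} = 32436 + \frac{1}{8} \cdot 266256 = 32436 + 33282 = 65718$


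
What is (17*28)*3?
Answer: 1428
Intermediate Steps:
(17*28)*3 = 476*3 = 1428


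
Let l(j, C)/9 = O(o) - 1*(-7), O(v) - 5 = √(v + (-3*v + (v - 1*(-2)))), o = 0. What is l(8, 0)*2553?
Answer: 275724 + 22977*√2 ≈ 3.0822e+5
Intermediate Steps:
O(v) = 5 + √(2 - v) (O(v) = 5 + √(v + (-3*v + (v - 1*(-2)))) = 5 + √(v + (-3*v + (v + 2))) = 5 + √(v + (-3*v + (2 + v))) = 5 + √(v + (2 - 2*v)) = 5 + √(2 - v))
l(j, C) = 108 + 9*√2 (l(j, C) = 9*((5 + √(2 - 1*0)) - 1*(-7)) = 9*((5 + √(2 + 0)) + 7) = 9*((5 + √2) + 7) = 9*(12 + √2) = 108 + 9*√2)
l(8, 0)*2553 = (108 + 9*√2)*2553 = 275724 + 22977*√2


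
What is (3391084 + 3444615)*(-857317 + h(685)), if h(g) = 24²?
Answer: -5856423596959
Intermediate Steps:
h(g) = 576
(3391084 + 3444615)*(-857317 + h(685)) = (3391084 + 3444615)*(-857317 + 576) = 6835699*(-856741) = -5856423596959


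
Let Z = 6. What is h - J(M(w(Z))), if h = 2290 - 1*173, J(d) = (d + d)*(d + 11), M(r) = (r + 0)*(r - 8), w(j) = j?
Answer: 2093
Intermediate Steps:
M(r) = r*(-8 + r)
J(d) = 2*d*(11 + d) (J(d) = (2*d)*(11 + d) = 2*d*(11 + d))
h = 2117 (h = 2290 - 173 = 2117)
h - J(M(w(Z))) = 2117 - 2*6*(-8 + 6)*(11 + 6*(-8 + 6)) = 2117 - 2*6*(-2)*(11 + 6*(-2)) = 2117 - 2*(-12)*(11 - 12) = 2117 - 2*(-12)*(-1) = 2117 - 1*24 = 2117 - 24 = 2093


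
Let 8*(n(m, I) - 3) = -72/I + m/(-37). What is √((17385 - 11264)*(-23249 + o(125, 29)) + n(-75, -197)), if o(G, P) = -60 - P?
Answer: I*√121434443830450978/29156 ≈ 11952.0*I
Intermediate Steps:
n(m, I) = 3 - 9/I - m/296 (n(m, I) = 3 + (-72/I + m/(-37))/8 = 3 + (-72/I + m*(-1/37))/8 = 3 + (-72/I - m/37)/8 = 3 + (-9/I - m/296) = 3 - 9/I - m/296)
√((17385 - 11264)*(-23249 + o(125, 29)) + n(-75, -197)) = √((17385 - 11264)*(-23249 + (-60 - 1*29)) + (3 - 9/(-197) - 1/296*(-75))) = √(6121*(-23249 + (-60 - 29)) + (3 - 9*(-1/197) + 75/296)) = √(6121*(-23249 - 89) + (3 + 9/197 + 75/296)) = √(6121*(-23338) + 192375/58312) = √(-142851898 + 192375/58312) = √(-8329979683801/58312) = I*√121434443830450978/29156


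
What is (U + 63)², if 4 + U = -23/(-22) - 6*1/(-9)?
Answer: 16056049/4356 ≈ 3686.0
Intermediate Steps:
U = -151/66 (U = -4 + (-23/(-22) - 6*1/(-9)) = -4 + (-23*(-1/22) - 6*(-⅑)) = -4 + (23/22 + ⅔) = -4 + 113/66 = -151/66 ≈ -2.2879)
(U + 63)² = (-151/66 + 63)² = (4007/66)² = 16056049/4356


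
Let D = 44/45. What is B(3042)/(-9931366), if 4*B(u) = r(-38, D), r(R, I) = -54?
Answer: 27/19862732 ≈ 1.3593e-6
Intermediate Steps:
D = 44/45 (D = 44*(1/45) = 44/45 ≈ 0.97778)
B(u) = -27/2 (B(u) = (¼)*(-54) = -27/2)
B(3042)/(-9931366) = -27/2/(-9931366) = -27/2*(-1/9931366) = 27/19862732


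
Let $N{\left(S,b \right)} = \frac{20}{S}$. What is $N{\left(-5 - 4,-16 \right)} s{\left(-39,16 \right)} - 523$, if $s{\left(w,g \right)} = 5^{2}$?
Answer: $- \frac{5207}{9} \approx -578.56$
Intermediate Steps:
$s{\left(w,g \right)} = 25$
$N{\left(-5 - 4,-16 \right)} s{\left(-39,16 \right)} - 523 = \frac{20}{-5 - 4} \cdot 25 - 523 = \frac{20}{-9} \cdot 25 - 523 = 20 \left(- \frac{1}{9}\right) 25 - 523 = \left(- \frac{20}{9}\right) 25 - 523 = - \frac{500}{9} - 523 = - \frac{5207}{9}$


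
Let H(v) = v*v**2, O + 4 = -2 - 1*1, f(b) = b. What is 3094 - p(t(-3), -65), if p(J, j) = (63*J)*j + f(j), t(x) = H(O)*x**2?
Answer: -12638106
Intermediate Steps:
O = -7 (O = -4 + (-2 - 1*1) = -4 + (-2 - 1) = -4 - 3 = -7)
H(v) = v**3
t(x) = -343*x**2 (t(x) = (-7)**3*x**2 = -343*x**2)
p(J, j) = j + 63*J*j (p(J, j) = (63*J)*j + j = 63*J*j + j = j + 63*J*j)
3094 - p(t(-3), -65) = 3094 - (-65)*(1 + 63*(-343*(-3)**2)) = 3094 - (-65)*(1 + 63*(-343*9)) = 3094 - (-65)*(1 + 63*(-3087)) = 3094 - (-65)*(1 - 194481) = 3094 - (-65)*(-194480) = 3094 - 1*12641200 = 3094 - 12641200 = -12638106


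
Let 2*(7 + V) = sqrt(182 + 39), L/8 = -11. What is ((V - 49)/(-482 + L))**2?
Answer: (112 - sqrt(221))**2/1299600 ≈ 0.0072599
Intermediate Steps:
L = -88 (L = 8*(-11) = -88)
V = -7 + sqrt(221)/2 (V = -7 + sqrt(182 + 39)/2 = -7 + sqrt(221)/2 ≈ 0.43303)
((V - 49)/(-482 + L))**2 = (((-7 + sqrt(221)/2) - 49)/(-482 - 88))**2 = ((-56 + sqrt(221)/2)/(-570))**2 = ((-56 + sqrt(221)/2)*(-1/570))**2 = (28/285 - sqrt(221)/1140)**2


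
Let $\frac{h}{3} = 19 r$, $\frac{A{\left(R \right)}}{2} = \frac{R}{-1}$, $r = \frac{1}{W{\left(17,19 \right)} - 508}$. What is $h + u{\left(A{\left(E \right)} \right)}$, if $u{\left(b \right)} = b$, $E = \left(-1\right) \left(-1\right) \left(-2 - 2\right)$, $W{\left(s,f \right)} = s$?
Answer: $\frac{3871}{491} \approx 7.8839$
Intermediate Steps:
$r = - \frac{1}{491}$ ($r = \frac{1}{17 - 508} = \frac{1}{-491} = - \frac{1}{491} \approx -0.0020367$)
$E = -4$ ($E = 1 \left(-4\right) = -4$)
$A{\left(R \right)} = - 2 R$ ($A{\left(R \right)} = 2 \frac{R}{-1} = 2 R \left(-1\right) = 2 \left(- R\right) = - 2 R$)
$h = - \frac{57}{491}$ ($h = 3 \cdot 19 \left(- \frac{1}{491}\right) = 3 \left(- \frac{19}{491}\right) = - \frac{57}{491} \approx -0.11609$)
$h + u{\left(A{\left(E \right)} \right)} = - \frac{57}{491} - -8 = - \frac{57}{491} + 8 = \frac{3871}{491}$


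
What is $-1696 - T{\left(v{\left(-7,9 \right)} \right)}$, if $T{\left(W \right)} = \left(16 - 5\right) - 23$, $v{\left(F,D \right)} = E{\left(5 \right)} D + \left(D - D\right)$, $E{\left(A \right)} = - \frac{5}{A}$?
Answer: $-1684$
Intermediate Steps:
$v{\left(F,D \right)} = - D$ ($v{\left(F,D \right)} = - \frac{5}{5} D + \left(D - D\right) = \left(-5\right) \frac{1}{5} D + 0 = - D + 0 = - D$)
$T{\left(W \right)} = -12$ ($T{\left(W \right)} = 11 - 23 = -12$)
$-1696 - T{\left(v{\left(-7,9 \right)} \right)} = -1696 - -12 = -1696 + 12 = -1684$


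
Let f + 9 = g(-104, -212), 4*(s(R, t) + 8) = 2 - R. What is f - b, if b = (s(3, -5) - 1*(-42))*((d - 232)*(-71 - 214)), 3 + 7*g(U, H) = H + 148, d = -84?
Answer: -21276805/7 ≈ -3.0395e+6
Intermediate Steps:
s(R, t) = -15/2 - R/4 (s(R, t) = -8 + (2 - R)/4 = -8 + (½ - R/4) = -15/2 - R/4)
g(U, H) = 145/7 + H/7 (g(U, H) = -3/7 + (H + 148)/7 = -3/7 + (148 + H)/7 = -3/7 + (148/7 + H/7) = 145/7 + H/7)
f = -130/7 (f = -9 + (145/7 + (⅐)*(-212)) = -9 + (145/7 - 212/7) = -9 - 67/7 = -130/7 ≈ -18.571)
b = 3039525 (b = ((-15/2 - ¼*3) - 1*(-42))*((-84 - 232)*(-71 - 214)) = ((-15/2 - ¾) + 42)*(-316*(-285)) = (-33/4 + 42)*90060 = (135/4)*90060 = 3039525)
f - b = -130/7 - 1*3039525 = -130/7 - 3039525 = -21276805/7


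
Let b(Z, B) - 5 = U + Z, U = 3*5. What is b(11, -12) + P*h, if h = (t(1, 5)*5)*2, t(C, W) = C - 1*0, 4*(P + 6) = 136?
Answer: 311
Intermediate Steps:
P = 28 (P = -6 + (1/4)*136 = -6 + 34 = 28)
t(C, W) = C (t(C, W) = C + 0 = C)
U = 15
h = 10 (h = (1*5)*2 = 5*2 = 10)
b(Z, B) = 20 + Z (b(Z, B) = 5 + (15 + Z) = 20 + Z)
b(11, -12) + P*h = (20 + 11) + 28*10 = 31 + 280 = 311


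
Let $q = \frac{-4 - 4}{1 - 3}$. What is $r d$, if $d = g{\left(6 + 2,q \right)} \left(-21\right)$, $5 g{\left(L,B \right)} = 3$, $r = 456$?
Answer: $- \frac{28728}{5} \approx -5745.6$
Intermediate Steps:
$q = 4$ ($q = - \frac{8}{-2} = \left(-8\right) \left(- \frac{1}{2}\right) = 4$)
$g{\left(L,B \right)} = \frac{3}{5}$ ($g{\left(L,B \right)} = \frac{1}{5} \cdot 3 = \frac{3}{5}$)
$d = - \frac{63}{5}$ ($d = \frac{3}{5} \left(-21\right) = - \frac{63}{5} \approx -12.6$)
$r d = 456 \left(- \frac{63}{5}\right) = - \frac{28728}{5}$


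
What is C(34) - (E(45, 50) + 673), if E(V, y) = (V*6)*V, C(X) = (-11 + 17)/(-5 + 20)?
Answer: -64113/5 ≈ -12823.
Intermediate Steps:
C(X) = ⅖ (C(X) = 6/15 = 6*(1/15) = ⅖)
E(V, y) = 6*V² (E(V, y) = (6*V)*V = 6*V²)
C(34) - (E(45, 50) + 673) = ⅖ - (6*45² + 673) = ⅖ - (6*2025 + 673) = ⅖ - (12150 + 673) = ⅖ - 1*12823 = ⅖ - 12823 = -64113/5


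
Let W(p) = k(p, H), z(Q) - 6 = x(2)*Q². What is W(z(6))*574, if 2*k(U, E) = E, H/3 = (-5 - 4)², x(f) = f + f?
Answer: 69741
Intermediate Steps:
x(f) = 2*f
H = 243 (H = 3*(-5 - 4)² = 3*(-9)² = 3*81 = 243)
k(U, E) = E/2
z(Q) = 6 + 4*Q² (z(Q) = 6 + (2*2)*Q² = 6 + 4*Q²)
W(p) = 243/2 (W(p) = (½)*243 = 243/2)
W(z(6))*574 = (243/2)*574 = 69741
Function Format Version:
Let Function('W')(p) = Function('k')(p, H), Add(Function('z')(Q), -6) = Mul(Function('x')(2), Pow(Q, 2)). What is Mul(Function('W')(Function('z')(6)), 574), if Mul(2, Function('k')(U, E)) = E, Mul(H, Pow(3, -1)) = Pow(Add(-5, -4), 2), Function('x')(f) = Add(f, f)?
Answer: 69741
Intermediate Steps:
Function('x')(f) = Mul(2, f)
H = 243 (H = Mul(3, Pow(Add(-5, -4), 2)) = Mul(3, Pow(-9, 2)) = Mul(3, 81) = 243)
Function('k')(U, E) = Mul(Rational(1, 2), E)
Function('z')(Q) = Add(6, Mul(4, Pow(Q, 2))) (Function('z')(Q) = Add(6, Mul(Mul(2, 2), Pow(Q, 2))) = Add(6, Mul(4, Pow(Q, 2))))
Function('W')(p) = Rational(243, 2) (Function('W')(p) = Mul(Rational(1, 2), 243) = Rational(243, 2))
Mul(Function('W')(Function('z')(6)), 574) = Mul(Rational(243, 2), 574) = 69741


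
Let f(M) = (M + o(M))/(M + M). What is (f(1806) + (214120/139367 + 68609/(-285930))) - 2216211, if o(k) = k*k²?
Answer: -11663687421662789/19924603155 ≈ -5.8539e+5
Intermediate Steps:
o(k) = k³
f(M) = (M + M³)/(2*M) (f(M) = (M + M³)/(M + M) = (M + M³)/((2*M)) = (M + M³)*(1/(2*M)) = (M + M³)/(2*M))
(f(1806) + (214120/139367 + 68609/(-285930))) - 2216211 = ((½ + (½)*1806²) + (214120/139367 + 68609/(-285930))) - 2216211 = ((½ + (½)*3261636) + (214120*(1/139367) + 68609*(-1/285930))) - 2216211 = ((½ + 1630818) + (214120/139367 - 68609/285930)) - 2216211 = (3261637/2 + 51661501097/39849206310) - 2216211 = 32493437261082916/19924603155 - 2216211 = -11663687421662789/19924603155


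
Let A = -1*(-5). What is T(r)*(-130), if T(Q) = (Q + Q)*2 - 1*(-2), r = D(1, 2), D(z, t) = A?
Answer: -2860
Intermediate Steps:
A = 5
D(z, t) = 5
r = 5
T(Q) = 2 + 4*Q (T(Q) = (2*Q)*2 + 2 = 4*Q + 2 = 2 + 4*Q)
T(r)*(-130) = (2 + 4*5)*(-130) = (2 + 20)*(-130) = 22*(-130) = -2860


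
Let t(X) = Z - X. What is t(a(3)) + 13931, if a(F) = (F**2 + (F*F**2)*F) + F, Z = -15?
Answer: 13823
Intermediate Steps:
a(F) = F + F**2 + F**4 (a(F) = (F**2 + F**3*F) + F = (F**2 + F**4) + F = F + F**2 + F**4)
t(X) = -15 - X
t(a(3)) + 13931 = (-15 - 3*(1 + 3 + 3**3)) + 13931 = (-15 - 3*(1 + 3 + 27)) + 13931 = (-15 - 3*31) + 13931 = (-15 - 1*93) + 13931 = (-15 - 93) + 13931 = -108 + 13931 = 13823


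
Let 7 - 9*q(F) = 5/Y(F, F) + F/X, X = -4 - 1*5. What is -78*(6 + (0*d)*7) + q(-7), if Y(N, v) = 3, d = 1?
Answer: -37867/81 ≈ -467.49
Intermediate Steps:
X = -9 (X = -4 - 5 = -9)
q(F) = 16/27 + F/81 (q(F) = 7/9 - (5/3 + F/(-9))/9 = 7/9 - (5*(⅓) + F*(-⅑))/9 = 7/9 - (5/3 - F/9)/9 = 7/9 + (-5/27 + F/81) = 16/27 + F/81)
-78*(6 + (0*d)*7) + q(-7) = -78*(6 + (0*1)*7) + (16/27 + (1/81)*(-7)) = -78*(6 + 0*7) + (16/27 - 7/81) = -78*(6 + 0) + 41/81 = -78*6 + 41/81 = -468 + 41/81 = -37867/81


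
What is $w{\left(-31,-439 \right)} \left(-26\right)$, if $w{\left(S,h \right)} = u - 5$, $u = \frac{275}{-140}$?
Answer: $\frac{2535}{14} \approx 181.07$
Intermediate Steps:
$u = - \frac{55}{28}$ ($u = 275 \left(- \frac{1}{140}\right) = - \frac{55}{28} \approx -1.9643$)
$w{\left(S,h \right)} = - \frac{195}{28}$ ($w{\left(S,h \right)} = - \frac{55}{28} - 5 = - \frac{195}{28}$)
$w{\left(-31,-439 \right)} \left(-26\right) = \left(- \frac{195}{28}\right) \left(-26\right) = \frac{2535}{14}$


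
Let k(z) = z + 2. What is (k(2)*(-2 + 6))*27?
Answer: 432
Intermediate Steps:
k(z) = 2 + z
(k(2)*(-2 + 6))*27 = ((2 + 2)*(-2 + 6))*27 = (4*4)*27 = 16*27 = 432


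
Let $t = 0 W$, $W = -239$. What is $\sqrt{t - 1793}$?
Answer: $i \sqrt{1793} \approx 42.344 i$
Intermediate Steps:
$t = 0$ ($t = 0 \left(-239\right) = 0$)
$\sqrt{t - 1793} = \sqrt{0 - 1793} = \sqrt{-1793} = i \sqrt{1793}$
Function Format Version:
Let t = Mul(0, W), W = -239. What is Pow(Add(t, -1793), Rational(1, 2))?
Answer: Mul(I, Pow(1793, Rational(1, 2))) ≈ Mul(42.344, I)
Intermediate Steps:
t = 0 (t = Mul(0, -239) = 0)
Pow(Add(t, -1793), Rational(1, 2)) = Pow(Add(0, -1793), Rational(1, 2)) = Pow(-1793, Rational(1, 2)) = Mul(I, Pow(1793, Rational(1, 2)))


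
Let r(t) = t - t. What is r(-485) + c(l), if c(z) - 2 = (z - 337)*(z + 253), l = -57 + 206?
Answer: -75574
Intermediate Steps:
l = 149
c(z) = 2 + (-337 + z)*(253 + z) (c(z) = 2 + (z - 337)*(z + 253) = 2 + (-337 + z)*(253 + z))
r(t) = 0
r(-485) + c(l) = 0 + (-85259 + 149² - 84*149) = 0 + (-85259 + 22201 - 12516) = 0 - 75574 = -75574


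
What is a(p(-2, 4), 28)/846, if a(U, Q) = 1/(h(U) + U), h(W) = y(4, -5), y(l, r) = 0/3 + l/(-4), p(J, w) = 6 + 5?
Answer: 1/8460 ≈ 0.00011820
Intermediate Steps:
p(J, w) = 11
y(l, r) = -l/4 (y(l, r) = 0*(⅓) + l*(-¼) = 0 - l/4 = -l/4)
h(W) = -1 (h(W) = -¼*4 = -1)
a(U, Q) = 1/(-1 + U)
a(p(-2, 4), 28)/846 = 1/((-1 + 11)*846) = (1/846)/10 = (⅒)*(1/846) = 1/8460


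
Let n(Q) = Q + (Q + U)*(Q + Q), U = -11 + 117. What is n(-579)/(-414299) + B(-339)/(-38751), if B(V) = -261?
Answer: -7031557122/5351500183 ≈ -1.3139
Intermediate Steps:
U = 106
n(Q) = Q + 2*Q*(106 + Q) (n(Q) = Q + (Q + 106)*(Q + Q) = Q + (106 + Q)*(2*Q) = Q + 2*Q*(106 + Q))
n(-579)/(-414299) + B(-339)/(-38751) = -579*(213 + 2*(-579))/(-414299) - 261/(-38751) = -579*(213 - 1158)*(-1/414299) - 261*(-1/38751) = -579*(-945)*(-1/414299) + 87/12917 = 547155*(-1/414299) + 87/12917 = -547155/414299 + 87/12917 = -7031557122/5351500183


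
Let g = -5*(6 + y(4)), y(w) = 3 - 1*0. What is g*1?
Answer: -45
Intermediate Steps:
y(w) = 3 (y(w) = 3 + 0 = 3)
g = -45 (g = -5*(6 + 3) = -5*9 = -45)
g*1 = -45*1 = -45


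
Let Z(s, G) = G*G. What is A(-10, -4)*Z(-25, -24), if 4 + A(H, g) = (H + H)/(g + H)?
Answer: -10368/7 ≈ -1481.1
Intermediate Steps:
Z(s, G) = G²
A(H, g) = -4 + 2*H/(H + g) (A(H, g) = -4 + (H + H)/(g + H) = -4 + (2*H)/(H + g) = -4 + 2*H/(H + g))
A(-10, -4)*Z(-25, -24) = (2*(-1*(-10) - 2*(-4))/(-10 - 4))*(-24)² = (2*(10 + 8)/(-14))*576 = (2*(-1/14)*18)*576 = -18/7*576 = -10368/7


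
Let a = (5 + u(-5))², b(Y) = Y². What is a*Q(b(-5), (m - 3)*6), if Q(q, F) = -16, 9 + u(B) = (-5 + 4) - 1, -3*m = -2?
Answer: -576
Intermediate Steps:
m = ⅔ (m = -⅓*(-2) = ⅔ ≈ 0.66667)
u(B) = -11 (u(B) = -9 + ((-5 + 4) - 1) = -9 + (-1 - 1) = -9 - 2 = -11)
a = 36 (a = (5 - 11)² = (-6)² = 36)
a*Q(b(-5), (m - 3)*6) = 36*(-16) = -576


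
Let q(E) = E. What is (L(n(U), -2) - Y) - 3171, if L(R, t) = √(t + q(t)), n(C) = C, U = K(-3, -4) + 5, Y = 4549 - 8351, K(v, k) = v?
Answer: 631 + 2*I ≈ 631.0 + 2.0*I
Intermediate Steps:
Y = -3802
U = 2 (U = -3 + 5 = 2)
L(R, t) = √2*√t (L(R, t) = √(t + t) = √(2*t) = √2*√t)
(L(n(U), -2) - Y) - 3171 = (√2*√(-2) - 1*(-3802)) - 3171 = (√2*(I*√2) + 3802) - 3171 = (2*I + 3802) - 3171 = (3802 + 2*I) - 3171 = 631 + 2*I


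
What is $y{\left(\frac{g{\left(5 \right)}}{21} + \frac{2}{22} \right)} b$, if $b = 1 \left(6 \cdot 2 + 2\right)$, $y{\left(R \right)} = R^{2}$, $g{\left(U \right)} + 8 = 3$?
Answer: $\frac{2312}{7623} \approx 0.30329$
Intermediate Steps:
$g{\left(U \right)} = -5$ ($g{\left(U \right)} = -8 + 3 = -5$)
$b = 14$ ($b = 1 \left(12 + 2\right) = 1 \cdot 14 = 14$)
$y{\left(\frac{g{\left(5 \right)}}{21} + \frac{2}{22} \right)} b = \left(- \frac{5}{21} + \frac{2}{22}\right)^{2} \cdot 14 = \left(\left(-5\right) \frac{1}{21} + 2 \cdot \frac{1}{22}\right)^{2} \cdot 14 = \left(- \frac{5}{21} + \frac{1}{11}\right)^{2} \cdot 14 = \left(- \frac{34}{231}\right)^{2} \cdot 14 = \frac{1156}{53361} \cdot 14 = \frac{2312}{7623}$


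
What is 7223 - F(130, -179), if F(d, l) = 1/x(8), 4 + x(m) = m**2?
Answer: 433379/60 ≈ 7223.0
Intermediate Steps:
x(m) = -4 + m**2
F(d, l) = 1/60 (F(d, l) = 1/(-4 + 8**2) = 1/(-4 + 64) = 1/60)
7223 - F(130, -179) = 7223 - 1*1/60 = 7223 - 1/60 = 433379/60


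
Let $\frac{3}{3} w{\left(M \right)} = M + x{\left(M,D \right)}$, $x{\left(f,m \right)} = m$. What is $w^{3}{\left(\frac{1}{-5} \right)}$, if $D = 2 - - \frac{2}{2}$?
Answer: $\frac{2744}{125} \approx 21.952$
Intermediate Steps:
$D = 3$ ($D = 2 - \left(-2\right) \frac{1}{2} = 2 - -1 = 2 + 1 = 3$)
$w{\left(M \right)} = 3 + M$ ($w{\left(M \right)} = M + 3 = 3 + M$)
$w^{3}{\left(\frac{1}{-5} \right)} = \left(3 + \frac{1}{-5}\right)^{3} = \left(3 - \frac{1}{5}\right)^{3} = \left(\frac{14}{5}\right)^{3} = \frac{2744}{125}$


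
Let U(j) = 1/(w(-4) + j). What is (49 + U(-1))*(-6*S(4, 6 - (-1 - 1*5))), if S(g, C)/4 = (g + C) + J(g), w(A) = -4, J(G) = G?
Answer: -23424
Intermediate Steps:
S(g, C) = 4*C + 8*g (S(g, C) = 4*((g + C) + g) = 4*((C + g) + g) = 4*(C + 2*g) = 4*C + 8*g)
U(j) = 1/(-4 + j)
(49 + U(-1))*(-6*S(4, 6 - (-1 - 1*5))) = (49 + 1/(-4 - 1))*(-6*(4*(6 - (-1 - 1*5)) + 8*4)) = (49 + 1/(-5))*(-6*(4*(6 - (-1 - 5)) + 32)) = (49 - ⅕)*(-6*(4*(6 - 1*(-6)) + 32)) = 244*(-6*(4*(6 + 6) + 32))/5 = 244*(-6*(4*12 + 32))/5 = 244*(-6*(48 + 32))/5 = 244*(-6*80)/5 = (244/5)*(-480) = -23424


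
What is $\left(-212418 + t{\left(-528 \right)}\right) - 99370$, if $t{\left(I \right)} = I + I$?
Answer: $-312844$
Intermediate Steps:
$t{\left(I \right)} = 2 I$
$\left(-212418 + t{\left(-528 \right)}\right) - 99370 = \left(-212418 + 2 \left(-528\right)\right) - 99370 = \left(-212418 - 1056\right) - 99370 = -213474 - 99370 = -312844$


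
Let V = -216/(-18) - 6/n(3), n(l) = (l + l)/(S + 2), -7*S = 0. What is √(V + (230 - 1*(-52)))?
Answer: 2*√73 ≈ 17.088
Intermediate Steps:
S = 0 (S = -⅐*0 = 0)
n(l) = l (n(l) = (l + l)/(0 + 2) = (2*l)/2 = (2*l)*(½) = l)
V = 10 (V = -216/(-18) - 6/3 = -216*(-1/18) - 6*⅓ = 12 - 2 = 10)
√(V + (230 - 1*(-52))) = √(10 + (230 - 1*(-52))) = √(10 + (230 + 52)) = √(10 + 282) = √292 = 2*√73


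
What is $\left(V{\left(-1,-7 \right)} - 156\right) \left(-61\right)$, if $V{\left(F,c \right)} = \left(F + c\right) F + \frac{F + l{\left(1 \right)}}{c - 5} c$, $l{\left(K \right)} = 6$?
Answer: $\frac{106201}{12} \approx 8850.1$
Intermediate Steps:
$V{\left(F,c \right)} = F \left(F + c\right) + \frac{c \left(6 + F\right)}{-5 + c}$ ($V{\left(F,c \right)} = \left(F + c\right) F + \frac{F + 6}{c - 5} c = F \left(F + c\right) + \frac{6 + F}{-5 + c} c = F \left(F + c\right) + \frac{c \left(6 + F\right)}{-5 + c}$)
$\left(V{\left(-1,-7 \right)} - 156\right) \left(-61\right) = \left(\frac{- 5 \left(-1\right)^{2} + 6 \left(-7\right) - \left(-7\right)^{2} - 7 \left(-1\right)^{2} - \left(-4\right) \left(-7\right)}{-5 - 7} - 156\right) \left(-61\right) = \left(\frac{\left(-5\right) 1 - 42 - 49 - 7 - 28}{-12} - 156\right) \left(-61\right) = \left(- \frac{-5 - 42 - 49 - 7 - 28}{12} - 156\right) \left(-61\right) = \left(\left(- \frac{1}{12}\right) \left(-131\right) - 156\right) \left(-61\right) = \left(\frac{131}{12} - 156\right) \left(-61\right) = \left(- \frac{1741}{12}\right) \left(-61\right) = \frac{106201}{12}$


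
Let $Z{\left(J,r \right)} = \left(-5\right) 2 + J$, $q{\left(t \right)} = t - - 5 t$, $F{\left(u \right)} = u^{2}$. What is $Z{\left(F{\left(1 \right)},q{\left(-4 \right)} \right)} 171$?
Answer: $-1539$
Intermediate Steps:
$q{\left(t \right)} = 6 t$ ($q{\left(t \right)} = t + 5 t = 6 t$)
$Z{\left(J,r \right)} = -10 + J$
$Z{\left(F{\left(1 \right)},q{\left(-4 \right)} \right)} 171 = \left(-10 + 1^{2}\right) 171 = \left(-10 + 1\right) 171 = \left(-9\right) 171 = -1539$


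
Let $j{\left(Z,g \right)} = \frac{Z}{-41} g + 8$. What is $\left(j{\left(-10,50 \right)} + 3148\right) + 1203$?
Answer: $\frac{179219}{41} \approx 4371.2$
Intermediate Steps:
$j{\left(Z,g \right)} = 8 - \frac{Z g}{41}$ ($j{\left(Z,g \right)} = - \frac{Z}{41} g + 8 = - \frac{Z g}{41} + 8 = 8 - \frac{Z g}{41}$)
$\left(j{\left(-10,50 \right)} + 3148\right) + 1203 = \left(\left(8 - \left(- \frac{10}{41}\right) 50\right) + 3148\right) + 1203 = \left(\left(8 + \frac{500}{41}\right) + 3148\right) + 1203 = \left(\frac{828}{41} + 3148\right) + 1203 = \frac{129896}{41} + 1203 = \frac{179219}{41}$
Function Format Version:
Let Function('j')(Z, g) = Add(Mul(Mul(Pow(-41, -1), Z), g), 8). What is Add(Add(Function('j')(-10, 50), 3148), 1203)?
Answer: Rational(179219, 41) ≈ 4371.2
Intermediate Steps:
Function('j')(Z, g) = Add(8, Mul(Rational(-1, 41), Z, g)) (Function('j')(Z, g) = Add(Mul(Mul(Rational(-1, 41), Z), g), 8) = Add(Mul(Rational(-1, 41), Z, g), 8) = Add(8, Mul(Rational(-1, 41), Z, g)))
Add(Add(Function('j')(-10, 50), 3148), 1203) = Add(Add(Add(8, Mul(Rational(-1, 41), -10, 50)), 3148), 1203) = Add(Add(Add(8, Rational(500, 41)), 3148), 1203) = Add(Add(Rational(828, 41), 3148), 1203) = Add(Rational(129896, 41), 1203) = Rational(179219, 41)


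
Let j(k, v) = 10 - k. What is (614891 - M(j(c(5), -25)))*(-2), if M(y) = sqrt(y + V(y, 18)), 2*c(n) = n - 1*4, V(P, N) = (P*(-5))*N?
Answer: -1229782 + I*sqrt(3382) ≈ -1.2298e+6 + 58.155*I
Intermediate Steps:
V(P, N) = -5*N*P (V(P, N) = (-5*P)*N = -5*N*P)
c(n) = -2 + n/2 (c(n) = (n - 1*4)/2 = (n - 4)/2 = (-4 + n)/2 = -2 + n/2)
M(y) = sqrt(89)*sqrt(-y) (M(y) = sqrt(y - 5*18*y) = sqrt(y - 90*y) = sqrt(-89*y) = sqrt(89)*sqrt(-y))
(614891 - M(j(c(5), -25)))*(-2) = (614891 - sqrt(89)*sqrt(-(10 - (-2 + (1/2)*5))))*(-2) = (614891 - sqrt(89)*sqrt(-(10 - (-2 + 5/2))))*(-2) = (614891 - sqrt(89)*sqrt(-(10 - 1*1/2)))*(-2) = (614891 - sqrt(89)*sqrt(-(10 - 1/2)))*(-2) = (614891 - sqrt(89)*sqrt(-1*19/2))*(-2) = (614891 - sqrt(89)*sqrt(-19/2))*(-2) = (614891 - sqrt(89)*I*sqrt(38)/2)*(-2) = (614891 - I*sqrt(3382)/2)*(-2) = -1229782 + I*sqrt(3382)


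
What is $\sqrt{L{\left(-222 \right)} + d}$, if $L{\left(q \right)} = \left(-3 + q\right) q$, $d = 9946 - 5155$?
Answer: $\sqrt{54741} \approx 233.97$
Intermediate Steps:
$d = 4791$
$L{\left(q \right)} = q \left(-3 + q\right)$
$\sqrt{L{\left(-222 \right)} + d} = \sqrt{- 222 \left(-3 - 222\right) + 4791} = \sqrt{\left(-222\right) \left(-225\right) + 4791} = \sqrt{49950 + 4791} = \sqrt{54741}$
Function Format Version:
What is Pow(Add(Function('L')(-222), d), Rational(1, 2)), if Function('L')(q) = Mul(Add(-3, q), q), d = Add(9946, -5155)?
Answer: Pow(54741, Rational(1, 2)) ≈ 233.97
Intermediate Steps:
d = 4791
Function('L')(q) = Mul(q, Add(-3, q))
Pow(Add(Function('L')(-222), d), Rational(1, 2)) = Pow(Add(Mul(-222, Add(-3, -222)), 4791), Rational(1, 2)) = Pow(Add(Mul(-222, -225), 4791), Rational(1, 2)) = Pow(Add(49950, 4791), Rational(1, 2)) = Pow(54741, Rational(1, 2))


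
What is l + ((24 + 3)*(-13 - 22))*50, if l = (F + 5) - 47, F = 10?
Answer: -47282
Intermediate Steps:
l = -32 (l = (10 + 5) - 47 = 15 - 47 = -32)
l + ((24 + 3)*(-13 - 22))*50 = -32 + ((24 + 3)*(-13 - 22))*50 = -32 + (27*(-35))*50 = -32 - 945*50 = -32 - 47250 = -47282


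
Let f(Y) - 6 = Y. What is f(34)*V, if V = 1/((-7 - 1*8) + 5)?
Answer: -4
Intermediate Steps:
f(Y) = 6 + Y
V = -1/10 (V = 1/((-7 - 8) + 5) = 1/(-15 + 5) = 1/(-10) = -1/10 ≈ -0.10000)
f(34)*V = (6 + 34)*(-1/10) = 40*(-1/10) = -4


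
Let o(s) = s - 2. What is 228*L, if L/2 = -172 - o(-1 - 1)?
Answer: -76608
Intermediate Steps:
o(s) = -2 + s
L = -336 (L = 2*(-172 - (-2 + (-1 - 1))) = 2*(-172 - (-2 - 2)) = 2*(-172 - 1*(-4)) = 2*(-172 + 4) = 2*(-168) = -336)
228*L = 228*(-336) = -76608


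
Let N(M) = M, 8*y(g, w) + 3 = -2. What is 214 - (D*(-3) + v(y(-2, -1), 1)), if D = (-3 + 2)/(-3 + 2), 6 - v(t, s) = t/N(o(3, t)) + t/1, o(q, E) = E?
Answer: 1691/8 ≈ 211.38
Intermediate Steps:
y(g, w) = -5/8 (y(g, w) = -3/8 + (⅛)*(-2) = -3/8 - ¼ = -5/8)
v(t, s) = 5 - t (v(t, s) = 6 - (t/t + t/1) = 6 - (1 + t*1) = 6 - (1 + t) = 6 + (-1 - t) = 5 - t)
D = 1 (D = -1/(-1) = -1*(-1) = 1)
214 - (D*(-3) + v(y(-2, -1), 1)) = 214 - (1*(-3) + (5 - 1*(-5/8))) = 214 - (-3 + (5 + 5/8)) = 214 - (-3 + 45/8) = 214 - 1*21/8 = 214 - 21/8 = 1691/8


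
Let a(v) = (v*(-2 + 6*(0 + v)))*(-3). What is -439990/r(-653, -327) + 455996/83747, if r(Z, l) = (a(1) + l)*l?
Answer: 13700682058/9283606191 ≈ 1.4758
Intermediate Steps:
a(v) = -3*v*(-2 + 6*v) (a(v) = (v*(-2 + 6*v))*(-3) = -3*v*(-2 + 6*v))
r(Z, l) = l*(-12 + l) (r(Z, l) = (6*1*(1 - 3*1) + l)*l = (6*1*(1 - 3) + l)*l = (6*1*(-2) + l)*l = (-12 + l)*l = l*(-12 + l))
-439990/r(-653, -327) + 455996/83747 = -439990*(-1/(327*(-12 - 327))) + 455996/83747 = -439990/((-327*(-339))) + 455996*(1/83747) = -439990/110853 + 455996/83747 = 13700682058/9283606191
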